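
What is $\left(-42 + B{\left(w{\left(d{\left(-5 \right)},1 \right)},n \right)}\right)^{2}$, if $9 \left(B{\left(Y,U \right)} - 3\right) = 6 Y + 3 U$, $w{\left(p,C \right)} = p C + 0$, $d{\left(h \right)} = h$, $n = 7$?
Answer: $1600$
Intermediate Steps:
$w{\left(p,C \right)} = C p$ ($w{\left(p,C \right)} = C p + 0 = C p$)
$B{\left(Y,U \right)} = 3 + \frac{U}{3} + \frac{2 Y}{3}$ ($B{\left(Y,U \right)} = 3 + \frac{6 Y + 3 U}{9} = 3 + \frac{3 U + 6 Y}{9} = 3 + \left(\frac{U}{3} + \frac{2 Y}{3}\right) = 3 + \frac{U}{3} + \frac{2 Y}{3}$)
$\left(-42 + B{\left(w{\left(d{\left(-5 \right)},1 \right)},n \right)}\right)^{2} = \left(-42 + \left(3 + \frac{1}{3} \cdot 7 + \frac{2 \cdot 1 \left(-5\right)}{3}\right)\right)^{2} = \left(-42 + \left(3 + \frac{7}{3} + \frac{2}{3} \left(-5\right)\right)\right)^{2} = \left(-42 + \left(3 + \frac{7}{3} - \frac{10}{3}\right)\right)^{2} = \left(-42 + 2\right)^{2} = \left(-40\right)^{2} = 1600$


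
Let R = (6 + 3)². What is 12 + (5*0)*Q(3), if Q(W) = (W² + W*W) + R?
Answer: 12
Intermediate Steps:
R = 81 (R = 9² = 81)
Q(W) = 81 + 2*W² (Q(W) = (W² + W*W) + 81 = (W² + W²) + 81 = 2*W² + 81 = 81 + 2*W²)
12 + (5*0)*Q(3) = 12 + (5*0)*(81 + 2*3²) = 12 + 0*(81 + 2*9) = 12 + 0*(81 + 18) = 12 + 0*99 = 12 + 0 = 12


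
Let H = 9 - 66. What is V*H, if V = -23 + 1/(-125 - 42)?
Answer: 218994/167 ≈ 1311.3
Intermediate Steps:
H = -57
V = -3842/167 (V = -23 + 1/(-167) = -23 - 1/167 = -3842/167 ≈ -23.006)
V*H = -3842/167*(-57) = 218994/167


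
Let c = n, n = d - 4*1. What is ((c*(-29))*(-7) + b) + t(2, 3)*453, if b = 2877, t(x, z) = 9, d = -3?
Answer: 5533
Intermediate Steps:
n = -7 (n = -3 - 4*1 = -3 - 4 = -7)
c = -7
((c*(-29))*(-7) + b) + t(2, 3)*453 = (-7*(-29)*(-7) + 2877) + 9*453 = (203*(-7) + 2877) + 4077 = (-1421 + 2877) + 4077 = 1456 + 4077 = 5533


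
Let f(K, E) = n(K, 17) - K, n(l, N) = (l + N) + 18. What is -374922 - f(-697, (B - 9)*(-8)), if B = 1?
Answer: -374957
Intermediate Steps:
n(l, N) = 18 + N + l (n(l, N) = (N + l) + 18 = 18 + N + l)
f(K, E) = 35 (f(K, E) = (18 + 17 + K) - K = (35 + K) - K = 35)
-374922 - f(-697, (B - 9)*(-8)) = -374922 - 1*35 = -374922 - 35 = -374957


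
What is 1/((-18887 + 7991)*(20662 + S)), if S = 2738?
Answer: -1/254966400 ≈ -3.9221e-9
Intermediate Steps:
1/((-18887 + 7991)*(20662 + S)) = 1/((-18887 + 7991)*(20662 + 2738)) = 1/(-10896*23400) = 1/(-254966400) = -1/254966400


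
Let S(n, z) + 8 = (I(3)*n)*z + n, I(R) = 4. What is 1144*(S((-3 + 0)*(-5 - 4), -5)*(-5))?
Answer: 2980120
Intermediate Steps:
S(n, z) = -8 + n + 4*n*z (S(n, z) = -8 + ((4*n)*z + n) = -8 + (4*n*z + n) = -8 + (n + 4*n*z) = -8 + n + 4*n*z)
1144*(S((-3 + 0)*(-5 - 4), -5)*(-5)) = 1144*((-8 + (-3 + 0)*(-5 - 4) + 4*((-3 + 0)*(-5 - 4))*(-5))*(-5)) = 1144*((-8 - 3*(-9) + 4*(-3*(-9))*(-5))*(-5)) = 1144*((-8 + 27 + 4*27*(-5))*(-5)) = 1144*((-8 + 27 - 540)*(-5)) = 1144*(-521*(-5)) = 1144*2605 = 2980120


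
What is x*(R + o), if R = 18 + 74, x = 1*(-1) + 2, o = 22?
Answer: 114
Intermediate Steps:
x = 1 (x = -1 + 2 = 1)
R = 92
x*(R + o) = 1*(92 + 22) = 1*114 = 114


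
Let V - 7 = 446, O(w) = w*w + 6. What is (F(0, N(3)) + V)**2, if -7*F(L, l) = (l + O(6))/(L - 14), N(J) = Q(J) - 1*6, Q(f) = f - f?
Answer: 493506225/2401 ≈ 2.0554e+5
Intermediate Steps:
Q(f) = 0
O(w) = 6 + w**2 (O(w) = w**2 + 6 = 6 + w**2)
N(J) = -6 (N(J) = 0 - 1*6 = 0 - 6 = -6)
F(L, l) = -(42 + l)/(7*(-14 + L)) (F(L, l) = -(l + (6 + 6**2))/(7*(L - 14)) = -(l + (6 + 36))/(7*(-14 + L)) = -(l + 42)/(7*(-14 + L)) = -(42 + l)/(7*(-14 + L)))
V = 453 (V = 7 + 446 = 453)
(F(0, N(3)) + V)**2 = ((-42 - 1*(-6))/(7*(-14 + 0)) + 453)**2 = ((1/7)*(-42 + 6)/(-14) + 453)**2 = ((1/7)*(-1/14)*(-36) + 453)**2 = (18/49 + 453)**2 = (22215/49)**2 = 493506225/2401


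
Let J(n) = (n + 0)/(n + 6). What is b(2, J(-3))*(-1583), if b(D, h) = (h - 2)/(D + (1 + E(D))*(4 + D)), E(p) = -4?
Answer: -4749/16 ≈ -296.81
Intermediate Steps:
J(n) = n/(6 + n)
b(D, h) = (-2 + h)/(-12 - 2*D) (b(D, h) = (h - 2)/(D + (1 - 4)*(4 + D)) = (-2 + h)/(D - 3*(4 + D)) = (-2 + h)/(D + (-12 - 3*D)) = (-2 + h)/(-12 - 2*D))
b(2, J(-3))*(-1583) = ((2 - (-3)/(6 - 3))/(2*(6 + 2)))*(-1583) = ((1/2)*(2 - (-3)/3)/8)*(-1583) = ((1/2)*(1/8)*(2 - (-3)/3))*(-1583) = ((1/2)*(1/8)*(2 - 1*(-1)))*(-1583) = ((1/2)*(1/8)*(2 + 1))*(-1583) = ((1/2)*(1/8)*3)*(-1583) = (3/16)*(-1583) = -4749/16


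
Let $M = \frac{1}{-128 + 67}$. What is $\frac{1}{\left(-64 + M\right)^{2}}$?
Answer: $\frac{3721}{15249025} \approx 0.00024402$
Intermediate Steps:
$M = - \frac{1}{61}$ ($M = \frac{1}{-61} = - \frac{1}{61} \approx -0.016393$)
$\frac{1}{\left(-64 + M\right)^{2}} = \frac{1}{\left(-64 - \frac{1}{61}\right)^{2}} = \frac{1}{\left(- \frac{3905}{61}\right)^{2}} = \frac{1}{\frac{15249025}{3721}} = \frac{3721}{15249025}$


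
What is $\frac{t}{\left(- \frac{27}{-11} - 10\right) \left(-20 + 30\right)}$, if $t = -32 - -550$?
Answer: $- \frac{2849}{415} \approx -6.8651$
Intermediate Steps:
$t = 518$ ($t = -32 + 550 = 518$)
$\frac{t}{\left(- \frac{27}{-11} - 10\right) \left(-20 + 30\right)} = \frac{1}{\left(- \frac{27}{-11} - 10\right) \left(-20 + 30\right)} 518 = \frac{1}{\left(\left(-27\right) \left(- \frac{1}{11}\right) - 10\right) 10} \cdot 518 = \frac{1}{\left(\frac{27}{11} - 10\right) 10} \cdot 518 = \frac{1}{\left(- \frac{83}{11}\right) 10} \cdot 518 = \frac{1}{- \frac{830}{11}} \cdot 518 = \left(- \frac{11}{830}\right) 518 = - \frac{2849}{415}$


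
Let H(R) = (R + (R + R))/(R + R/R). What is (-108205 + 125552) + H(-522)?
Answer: 9039353/521 ≈ 17350.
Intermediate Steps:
H(R) = 3*R/(1 + R) (H(R) = (R + 2*R)/(R + 1) = (3*R)/(1 + R) = 3*R/(1 + R))
(-108205 + 125552) + H(-522) = (-108205 + 125552) + 3*(-522)/(1 - 522) = 17347 + 3*(-522)/(-521) = 17347 + 3*(-522)*(-1/521) = 17347 + 1566/521 = 9039353/521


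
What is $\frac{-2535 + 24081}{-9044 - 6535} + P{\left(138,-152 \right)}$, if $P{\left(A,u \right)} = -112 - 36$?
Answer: $- \frac{86194}{577} \approx -149.38$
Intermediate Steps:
$P{\left(A,u \right)} = -148$
$\frac{-2535 + 24081}{-9044 - 6535} + P{\left(138,-152 \right)} = \frac{-2535 + 24081}{-9044 - 6535} - 148 = \frac{21546}{-15579} - 148 = 21546 \left(- \frac{1}{15579}\right) - 148 = - \frac{798}{577} - 148 = - \frac{86194}{577}$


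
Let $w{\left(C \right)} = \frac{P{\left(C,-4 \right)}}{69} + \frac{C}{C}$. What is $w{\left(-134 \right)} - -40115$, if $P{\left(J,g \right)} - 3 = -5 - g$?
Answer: $\frac{2768006}{69} \approx 40116.0$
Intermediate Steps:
$P{\left(J,g \right)} = -2 - g$ ($P{\left(J,g \right)} = 3 - \left(5 + g\right) = -2 - g$)
$w{\left(C \right)} = \frac{71}{69}$ ($w{\left(C \right)} = \frac{-2 - -4}{69} + \frac{C}{C} = \left(-2 + 4\right) \frac{1}{69} + 1 = 2 \cdot \frac{1}{69} + 1 = \frac{2}{69} + 1 = \frac{71}{69}$)
$w{\left(-134 \right)} - -40115 = \frac{71}{69} - -40115 = \frac{71}{69} + 40115 = \frac{2768006}{69}$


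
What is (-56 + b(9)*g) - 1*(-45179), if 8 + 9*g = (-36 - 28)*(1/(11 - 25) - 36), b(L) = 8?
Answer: 990527/21 ≈ 47168.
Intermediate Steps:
g = 5368/21 (g = -8/9 + ((-36 - 28)*(1/(11 - 25) - 36))/9 = -8/9 + (-64*(1/(-14) - 36))/9 = -8/9 + (-64*(-1/14 - 36))/9 = -8/9 + (-64*(-505/14))/9 = -8/9 + (1/9)*(16160/7) = -8/9 + 16160/63 = 5368/21 ≈ 255.62)
(-56 + b(9)*g) - 1*(-45179) = (-56 + 8*(5368/21)) - 1*(-45179) = (-56 + 42944/21) + 45179 = 41768/21 + 45179 = 990527/21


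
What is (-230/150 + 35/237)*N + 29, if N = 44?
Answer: -37883/1185 ≈ -31.969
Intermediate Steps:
(-230/150 + 35/237)*N + 29 = (-230/150 + 35/237)*44 + 29 = (-230*1/150 + 35*(1/237))*44 + 29 = (-23/15 + 35/237)*44 + 29 = -1642/1185*44 + 29 = -72248/1185 + 29 = -37883/1185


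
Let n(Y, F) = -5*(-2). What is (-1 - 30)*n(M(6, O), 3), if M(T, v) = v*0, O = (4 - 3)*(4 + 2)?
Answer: -310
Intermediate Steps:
O = 6 (O = 1*6 = 6)
M(T, v) = 0
n(Y, F) = 10
(-1 - 30)*n(M(6, O), 3) = (-1 - 30)*10 = -31*10 = -310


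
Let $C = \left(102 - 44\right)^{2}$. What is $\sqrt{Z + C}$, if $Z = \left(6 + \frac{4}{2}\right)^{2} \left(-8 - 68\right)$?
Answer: $10 i \sqrt{15} \approx 38.73 i$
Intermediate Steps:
$C = 3364$ ($C = 58^{2} = 3364$)
$Z = -4864$ ($Z = \left(6 + 4 \cdot \frac{1}{2}\right)^{2} \left(-76\right) = \left(6 + 2\right)^{2} \left(-76\right) = 8^{2} \left(-76\right) = 64 \left(-76\right) = -4864$)
$\sqrt{Z + C} = \sqrt{-4864 + 3364} = \sqrt{-1500} = 10 i \sqrt{15}$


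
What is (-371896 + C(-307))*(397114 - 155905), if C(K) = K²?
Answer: -66970955223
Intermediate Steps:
(-371896 + C(-307))*(397114 - 155905) = (-371896 + (-307)²)*(397114 - 155905) = (-371896 + 94249)*241209 = -277647*241209 = -66970955223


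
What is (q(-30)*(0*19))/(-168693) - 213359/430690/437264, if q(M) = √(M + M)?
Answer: -213359/188325232160 ≈ -1.1329e-6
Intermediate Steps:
q(M) = √2*√M (q(M) = √(2*M) = √2*√M)
(q(-30)*(0*19))/(-168693) - 213359/430690/437264 = ((√2*√(-30))*(0*19))/(-168693) - 213359/430690/437264 = ((√2*(I*√30))*0)*(-1/168693) - 213359*1/430690*(1/437264) = ((2*I*√15)*0)*(-1/168693) - 213359/430690*1/437264 = 0*(-1/168693) - 213359/188325232160 = 0 - 213359/188325232160 = -213359/188325232160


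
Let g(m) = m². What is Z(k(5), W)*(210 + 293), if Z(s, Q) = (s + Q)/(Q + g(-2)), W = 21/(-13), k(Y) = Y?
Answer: 22132/31 ≈ 713.94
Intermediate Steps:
W = -21/13 (W = 21*(-1/13) = -21/13 ≈ -1.6154)
Z(s, Q) = (Q + s)/(4 + Q) (Z(s, Q) = (s + Q)/(Q + (-2)²) = (Q + s)/(Q + 4) = (Q + s)/(4 + Q))
Z(k(5), W)*(210 + 293) = ((-21/13 + 5)/(4 - 21/13))*(210 + 293) = ((44/13)/(31/13))*503 = ((13/31)*(44/13))*503 = (44/31)*503 = 22132/31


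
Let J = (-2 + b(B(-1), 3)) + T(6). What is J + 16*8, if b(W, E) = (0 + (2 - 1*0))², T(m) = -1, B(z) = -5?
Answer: 129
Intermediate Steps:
b(W, E) = 4 (b(W, E) = (0 + (2 + 0))² = (0 + 2)² = 2² = 4)
J = 1 (J = (-2 + 4) - 1 = 2 - 1 = 1)
J + 16*8 = 1 + 16*8 = 1 + 128 = 129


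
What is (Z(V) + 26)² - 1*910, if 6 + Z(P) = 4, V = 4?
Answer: -334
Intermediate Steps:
Z(P) = -2 (Z(P) = -6 + 4 = -2)
(Z(V) + 26)² - 1*910 = (-2 + 26)² - 1*910 = 24² - 910 = 576 - 910 = -334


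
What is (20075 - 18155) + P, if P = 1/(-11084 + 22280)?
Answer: 21496321/11196 ≈ 1920.0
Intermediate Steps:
P = 1/11196 ≈ 8.9318e-5
(20075 - 18155) + P = (20075 - 18155) + 1/11196 = 1920 + 1/11196 = 21496321/11196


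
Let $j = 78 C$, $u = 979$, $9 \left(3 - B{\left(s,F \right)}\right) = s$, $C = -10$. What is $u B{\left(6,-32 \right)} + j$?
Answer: $\frac{4513}{3} \approx 1504.3$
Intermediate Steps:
$B{\left(s,F \right)} = 3 - \frac{s}{9}$
$j = -780$ ($j = 78 \left(-10\right) = -780$)
$u B{\left(6,-32 \right)} + j = 979 \left(3 - \frac{2}{3}\right) - 780 = 979 \cdot \frac{7}{3} - 780 = \frac{6853}{3} - 780 = \frac{4513}{3}$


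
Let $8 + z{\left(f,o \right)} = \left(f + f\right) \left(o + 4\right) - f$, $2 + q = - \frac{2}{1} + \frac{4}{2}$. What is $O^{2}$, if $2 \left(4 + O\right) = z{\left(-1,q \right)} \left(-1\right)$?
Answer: $\frac{9}{4} \approx 2.25$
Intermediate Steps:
$q = -2$ ($q = -2 + \left(- \frac{2}{1} + \frac{4}{2}\right) = -2 + \left(\left(-2\right) 1 + 4 \cdot \frac{1}{2}\right) = -2 + \left(-2 + 2\right) = -2 + 0 = -2$)
$z{\left(f,o \right)} = -8 - f + 2 f \left(4 + o\right)$ ($z{\left(f,o \right)} = -8 - \left(f - \left(f + f\right) \left(o + 4\right)\right) = -8 - \left(f - 2 f \left(4 + o\right)\right) = -8 + \left(2 f \left(4 + o\right) - f\right) = -8 + \left(- f + 2 f \left(4 + o\right)\right) = -8 - f + 2 f \left(4 + o\right)$)
$O = \frac{3}{2}$ ($O = -4 + \frac{\left(-8 + 7 \left(-1\right) + 2 \left(-1\right) \left(-2\right)\right) \left(-1\right)}{2} = -4 + \frac{\left(-8 - 7 + 4\right) \left(-1\right)}{2} = -4 + \frac{\left(-11\right) \left(-1\right)}{2} = -4 + \frac{1}{2} \cdot 11 = -4 + \frac{11}{2} = \frac{3}{2} \approx 1.5$)
$O^{2} = \left(\frac{3}{2}\right)^{2} = \frac{9}{4}$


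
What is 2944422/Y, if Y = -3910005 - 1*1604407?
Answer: -1472211/2757206 ≈ -0.53395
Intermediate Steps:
Y = -5514412 (Y = -3910005 - 1604407 = -5514412)
2944422/Y = 2944422/(-5514412) = 2944422*(-1/5514412) = -1472211/2757206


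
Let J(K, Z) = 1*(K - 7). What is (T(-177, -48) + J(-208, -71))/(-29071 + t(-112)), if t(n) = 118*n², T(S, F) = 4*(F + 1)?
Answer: -403/1451121 ≈ -0.00027772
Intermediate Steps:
T(S, F) = 4 + 4*F (T(S, F) = 4*(1 + F) = 4 + 4*F)
J(K, Z) = -7 + K (J(K, Z) = 1*(-7 + K) = -7 + K)
(T(-177, -48) + J(-208, -71))/(-29071 + t(-112)) = ((4 + 4*(-48)) + (-7 - 208))/(-29071 + 118*(-112)²) = ((4 - 192) - 215)/(-29071 + 118*12544) = (-188 - 215)/(-29071 + 1480192) = -403/1451121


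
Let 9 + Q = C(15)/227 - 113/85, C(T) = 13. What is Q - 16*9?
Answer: -2976681/19295 ≈ -154.27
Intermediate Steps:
Q = -198201/19295 (Q = -9 + (13/227 - 113/85) = -9 - 24546/19295 = -198201/19295 ≈ -10.272)
Q - 16*9 = -198201/19295 - 16*9 = -198201/19295 - 144 = -2976681/19295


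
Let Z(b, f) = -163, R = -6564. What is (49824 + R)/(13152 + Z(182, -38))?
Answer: 43260/12989 ≈ 3.3305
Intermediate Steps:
(49824 + R)/(13152 + Z(182, -38)) = (49824 - 6564)/(13152 - 163) = 43260/12989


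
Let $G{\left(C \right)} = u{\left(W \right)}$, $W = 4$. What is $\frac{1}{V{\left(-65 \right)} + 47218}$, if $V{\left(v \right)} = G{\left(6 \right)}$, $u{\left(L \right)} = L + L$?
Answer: $\frac{1}{47226} \approx 2.1175 \cdot 10^{-5}$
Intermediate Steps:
$u{\left(L \right)} = 2 L$
$G{\left(C \right)} = 8$ ($G{\left(C \right)} = 2 \cdot 4 = 8$)
$V{\left(v \right)} = 8$
$\frac{1}{V{\left(-65 \right)} + 47218} = \frac{1}{8 + 47218} = \frac{1}{47226}$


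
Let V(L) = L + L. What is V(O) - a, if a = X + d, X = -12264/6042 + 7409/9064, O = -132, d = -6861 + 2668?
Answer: 35872809145/9127448 ≈ 3930.2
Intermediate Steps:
d = -4193
X = -11065953/9127448 (X = -12264*1/6042 + 7409*(1/9064) = -2044/1007 + 7409/9064 = -11065953/9127448 ≈ -1.2124)
a = -38282455417/9127448 (a = -11065953/9127448 - 4193 = -38282455417/9127448 ≈ -4194.2)
V(L) = 2*L
V(O) - a = 2*(-132) - 1*(-38282455417/9127448) = -264 + 38282455417/9127448 = 35872809145/9127448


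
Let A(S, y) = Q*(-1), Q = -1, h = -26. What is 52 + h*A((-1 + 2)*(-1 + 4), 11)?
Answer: 26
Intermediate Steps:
A(S, y) = 1 (A(S, y) = -1*(-1) = 1)
52 + h*A((-1 + 2)*(-1 + 4), 11) = 52 - 26*1 = 52 - 26 = 26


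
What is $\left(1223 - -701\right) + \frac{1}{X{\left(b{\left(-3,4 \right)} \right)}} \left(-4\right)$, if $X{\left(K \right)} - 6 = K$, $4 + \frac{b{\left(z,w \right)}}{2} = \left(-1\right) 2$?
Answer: $\frac{5774}{3} \approx 1924.7$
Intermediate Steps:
$b{\left(z,w \right)} = -12$ ($b{\left(z,w \right)} = -8 + 2 \left(\left(-1\right) 2\right) = -8 + 2 \left(-2\right) = -8 - 4 = -12$)
$X{\left(K \right)} = 6 + K$
$\left(1223 - -701\right) + \frac{1}{X{\left(b{\left(-3,4 \right)} \right)}} \left(-4\right) = \left(1223 - -701\right) + \frac{1}{6 - 12} \left(-4\right) = \left(1223 + 701\right) + \frac{1}{-6} \left(-4\right) = 1924 - - \frac{2}{3} = 1924 + \frac{2}{3} = \frac{5774}{3}$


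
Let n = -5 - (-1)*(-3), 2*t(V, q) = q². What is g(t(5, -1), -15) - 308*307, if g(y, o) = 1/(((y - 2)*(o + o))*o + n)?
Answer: -64581749/683 ≈ -94556.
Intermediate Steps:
t(V, q) = q²/2
n = -8 (n = -5 - 1*3 = -5 - 3 = -8)
g(y, o) = 1/(-8 + 2*o²*(-2 + y)) (g(y, o) = 1/(((y - 2)*(o + o))*o - 8) = 1/(((-2 + y)*(2*o))*o - 8) = 1/((2*o*(-2 + y))*o - 8) = 1/(2*o²*(-2 + y) - 8) = 1/(-8 + 2*o²*(-2 + y)))
g(t(5, -1), -15) - 308*307 = 1/(2*(-4 - 2*(-15)² + ((½)*(-1)²)*(-15)²)) - 308*307 = 1/(2*(-4 - 2*225 + ((½)*1)*225)) - 94556 = 1/(2*(-4 - 450 + (½)*225)) - 94556 = 1/(2*(-4 - 450 + 225/2)) - 94556 = 1/(2*(-683/2)) - 94556 = (½)*(-2/683) - 94556 = -1/683 - 94556 = -64581749/683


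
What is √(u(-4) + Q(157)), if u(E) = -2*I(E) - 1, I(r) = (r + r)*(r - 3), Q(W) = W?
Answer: 2*√11 ≈ 6.6332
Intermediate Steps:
I(r) = 2*r*(-3 + r) (I(r) = (2*r)*(-3 + r) = 2*r*(-3 + r))
u(E) = -1 - 4*E*(-3 + E) (u(E) = -4*E*(-3 + E) - 1 = -1 - 4*E*(-3 + E))
√(u(-4) + Q(157)) = √((-1 - 4*(-4)*(-3 - 4)) + 157) = √((-1 - 4*(-4)*(-7)) + 157) = √((-1 - 112) + 157) = √(-113 + 157) = √44 = 2*√11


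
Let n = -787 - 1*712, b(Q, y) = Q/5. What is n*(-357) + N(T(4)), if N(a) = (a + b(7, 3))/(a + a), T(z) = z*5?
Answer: 107028707/200 ≈ 5.3514e+5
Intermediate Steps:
b(Q, y) = Q/5 (b(Q, y) = Q*(⅕) = Q/5)
T(z) = 5*z
n = -1499 (n = -787 - 712 = -1499)
N(a) = (7/5 + a)/(2*a) (N(a) = (a + (⅕)*7)/(a + a) = (a + 7/5)/((2*a)) = (7/5 + a)*(1/(2*a)) = (7/5 + a)/(2*a))
n*(-357) + N(T(4)) = -1499*(-357) + (7 + 5*(5*4))/(10*((5*4))) = 535143 + (⅒)*(7 + 5*20)/20 = 535143 + (⅒)*(1/20)*(7 + 100) = 535143 + (⅒)*(1/20)*107 = 535143 + 107/200 = 107028707/200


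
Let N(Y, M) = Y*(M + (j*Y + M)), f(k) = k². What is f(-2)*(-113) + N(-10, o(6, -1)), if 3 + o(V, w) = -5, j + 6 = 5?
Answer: -392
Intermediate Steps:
j = -1 (j = -6 + 5 = -1)
o(V, w) = -8 (o(V, w) = -3 - 5 = -8)
N(Y, M) = Y*(-Y + 2*M) (N(Y, M) = Y*(M + (-Y + M)) = Y*(M + (M - Y)) = Y*(-Y + 2*M))
f(-2)*(-113) + N(-10, o(6, -1)) = (-2)²*(-113) - 10*(-1*(-10) + 2*(-8)) = 4*(-113) - 10*(10 - 16) = -452 - 10*(-6) = -452 + 60 = -392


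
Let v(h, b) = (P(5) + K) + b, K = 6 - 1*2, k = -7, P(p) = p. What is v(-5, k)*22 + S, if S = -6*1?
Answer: 38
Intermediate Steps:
S = -6
K = 4 (K = 6 - 2 = 4)
v(h, b) = 9 + b (v(h, b) = (5 + 4) + b = 9 + b)
v(-5, k)*22 + S = (9 - 7)*22 - 6 = 2*22 - 6 = 44 - 6 = 38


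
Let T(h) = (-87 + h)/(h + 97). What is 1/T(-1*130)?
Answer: 33/217 ≈ 0.15207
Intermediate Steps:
T(h) = (-87 + h)/(97 + h)
1/T(-1*130) = 1/((-87 - 1*130)/(97 - 1*130)) = 1/((-87 - 130)/(97 - 130)) = 1/(-217/(-33)) = 1/(-1/33*(-217)) = 1/(217/33) = 33/217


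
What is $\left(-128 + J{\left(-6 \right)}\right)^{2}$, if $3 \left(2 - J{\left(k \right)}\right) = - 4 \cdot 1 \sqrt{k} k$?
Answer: $15492 + 2016 i \sqrt{6} \approx 15492.0 + 4938.2 i$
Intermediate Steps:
$J{\left(k \right)} = 2 + \frac{4 k^{\frac{3}{2}}}{3}$ ($J{\left(k \right)} = 2 - \frac{- 4 \cdot 1 \sqrt{k} k}{3} = 2 - \frac{- 4 \sqrt{k} k}{3} = 2 - \frac{\left(-4\right) k^{\frac{3}{2}}}{3} = 2 + \frac{4 k^{\frac{3}{2}}}{3}$)
$\left(-128 + J{\left(-6 \right)}\right)^{2} = \left(-128 + \left(2 + \frac{4 \left(-6\right)^{\frac{3}{2}}}{3}\right)\right)^{2} = \left(-128 + \left(2 + \frac{4 \left(- 6 i \sqrt{6}\right)}{3}\right)\right)^{2} = \left(-128 + \left(2 - 8 i \sqrt{6}\right)\right)^{2} = \left(-126 - 8 i \sqrt{6}\right)^{2}$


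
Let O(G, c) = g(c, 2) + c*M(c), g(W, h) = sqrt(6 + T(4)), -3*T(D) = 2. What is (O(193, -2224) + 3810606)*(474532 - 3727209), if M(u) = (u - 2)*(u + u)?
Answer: 71612774418860442 - 13010708*sqrt(3)/3 ≈ 7.1613e+16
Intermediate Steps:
T(D) = -2/3 (T(D) = -1/3*2 = -2/3)
M(u) = 2*u*(-2 + u) (M(u) = (-2 + u)*(2*u) = 2*u*(-2 + u))
g(W, h) = 4*sqrt(3)/3 (g(W, h) = sqrt(6 - 2/3) = sqrt(16/3) = 4*sqrt(3)/3)
O(G, c) = 4*sqrt(3)/3 + 2*c**2*(-2 + c) (O(G, c) = 4*sqrt(3)/3 + c*(2*c*(-2 + c)) = 4*sqrt(3)/3 + 2*c**2*(-2 + c))
(O(193, -2224) + 3810606)*(474532 - 3727209) = ((4*sqrt(3)/3 + 2*(-2224)**2*(-2 - 2224)) + 3810606)*(474532 - 3727209) = ((4*sqrt(3)/3 + 2*4946176*(-2226)) + 3810606)*(-3252677) = ((4*sqrt(3)/3 - 22020375552) + 3810606)*(-3252677) = ((-22020375552 + 4*sqrt(3)/3) + 3810606)*(-3252677) = (-22016564946 + 4*sqrt(3)/3)*(-3252677) = 71612774418860442 - 13010708*sqrt(3)/3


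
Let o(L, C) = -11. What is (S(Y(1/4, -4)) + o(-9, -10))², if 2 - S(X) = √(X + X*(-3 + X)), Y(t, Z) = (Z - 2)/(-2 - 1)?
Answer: 81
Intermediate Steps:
Y(t, Z) = ⅔ - Z/3 (Y(t, Z) = (-2 + Z)/(-3) = (-2 + Z)*(-⅓) = ⅔ - Z/3)
S(X) = 2 - √(X + X*(-3 + X))
(S(Y(1/4, -4)) + o(-9, -10))² = ((2 - √((⅔ - ⅓*(-4))*(-2 + (⅔ - ⅓*(-4))))) - 11)² = ((2 - √((⅔ + 4/3)*(-2 + (⅔ + 4/3)))) - 11)² = ((2 - √(2*(-2 + 2))) - 11)² = ((2 - √(2*0)) - 11)² = ((2 - √0) - 11)² = ((2 - 1*0) - 11)² = ((2 + 0) - 11)² = (2 - 11)² = (-9)² = 81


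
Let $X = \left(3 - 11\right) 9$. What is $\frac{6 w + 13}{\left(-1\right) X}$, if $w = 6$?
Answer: $\frac{49}{72} \approx 0.68056$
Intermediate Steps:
$X = -72$ ($X = \left(-8\right) 9 = -72$)
$\frac{6 w + 13}{\left(-1\right) X} = \frac{6 \cdot 6 + 13}{\left(-1\right) \left(-72\right)} = \frac{36 + 13}{72} = 49 \cdot \frac{1}{72} = \frac{49}{72}$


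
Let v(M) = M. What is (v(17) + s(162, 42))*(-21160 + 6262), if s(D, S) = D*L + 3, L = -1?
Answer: 2115516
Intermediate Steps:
s(D, S) = 3 - D (s(D, S) = D*(-1) + 3 = -D + 3 = 3 - D)
(v(17) + s(162, 42))*(-21160 + 6262) = (17 + (3 - 1*162))*(-21160 + 6262) = (17 + (3 - 162))*(-14898) = (17 - 159)*(-14898) = -142*(-14898) = 2115516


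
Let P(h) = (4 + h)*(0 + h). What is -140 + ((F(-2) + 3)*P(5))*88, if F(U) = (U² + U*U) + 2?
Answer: 51340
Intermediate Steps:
F(U) = 2 + 2*U² (F(U) = (U² + U²) + 2 = 2*U² + 2 = 2 + 2*U²)
P(h) = h*(4 + h) (P(h) = (4 + h)*h = h*(4 + h))
-140 + ((F(-2) + 3)*P(5))*88 = -140 + (((2 + 2*(-2)²) + 3)*(5*(4 + 5)))*88 = -140 + (((2 + 2*4) + 3)*(5*9))*88 = -140 + (((2 + 8) + 3)*45)*88 = -140 + ((10 + 3)*45)*88 = -140 + (13*45)*88 = -140 + 585*88 = -140 + 51480 = 51340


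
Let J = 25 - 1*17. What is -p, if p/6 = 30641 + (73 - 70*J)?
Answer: -180924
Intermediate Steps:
J = 8 (J = 25 - 17 = 8)
p = 180924 (p = 6*(30641 + (73 - 70*8)) = 6*(30641 + (73 - 560)) = 6*(30641 - 487) = 6*30154 = 180924)
-p = -1*180924 = -180924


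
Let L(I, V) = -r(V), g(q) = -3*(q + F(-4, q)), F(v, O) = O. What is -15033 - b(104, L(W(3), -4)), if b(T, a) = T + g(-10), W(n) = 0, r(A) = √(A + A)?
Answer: -15197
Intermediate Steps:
r(A) = √2*√A (r(A) = √(2*A) = √2*√A)
g(q) = -6*q (g(q) = -3*(q + q) = -6*q)
L(I, V) = -√2*√V
b(T, a) = 60 + T (b(T, a) = T - 6*(-10) = T + 60 = 60 + T)
-15033 - b(104, L(W(3), -4)) = -15033 - (60 + 104) = -15033 - 1*164 = -15033 - 164 = -15197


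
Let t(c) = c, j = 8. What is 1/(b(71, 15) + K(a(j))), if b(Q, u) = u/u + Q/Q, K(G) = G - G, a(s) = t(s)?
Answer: ½ ≈ 0.50000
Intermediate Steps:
a(s) = s
K(G) = 0
b(Q, u) = 2 (b(Q, u) = 1 + 1 = 2)
1/(b(71, 15) + K(a(j))) = 1/(2 + 0) = 1/2 = ½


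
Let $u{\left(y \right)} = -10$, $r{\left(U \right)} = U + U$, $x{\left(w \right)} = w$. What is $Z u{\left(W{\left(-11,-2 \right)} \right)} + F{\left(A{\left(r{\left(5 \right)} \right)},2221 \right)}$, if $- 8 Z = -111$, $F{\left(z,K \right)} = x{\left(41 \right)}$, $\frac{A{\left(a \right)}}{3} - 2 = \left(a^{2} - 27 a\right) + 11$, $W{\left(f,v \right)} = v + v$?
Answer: $- \frac{391}{4} \approx -97.75$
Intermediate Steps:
$r{\left(U \right)} = 2 U$
$W{\left(f,v \right)} = 2 v$
$A{\left(a \right)} = 39 - 81 a + 3 a^{2}$ ($A{\left(a \right)} = 6 + 3 \left(\left(a^{2} - 27 a\right) + 11\right) = 6 + 3 \left(11 + a^{2} - 27 a\right) = 6 + \left(33 - 81 a + 3 a^{2}\right) = 39 - 81 a + 3 a^{2}$)
$F{\left(z,K \right)} = 41$
$Z = \frac{111}{8}$ ($Z = \left(- \frac{1}{8}\right) \left(-111\right) = \frac{111}{8} \approx 13.875$)
$Z u{\left(W{\left(-11,-2 \right)} \right)} + F{\left(A{\left(r{\left(5 \right)} \right)},2221 \right)} = \frac{111}{8} \left(-10\right) + 41 = - \frac{555}{4} + 41 = - \frac{391}{4}$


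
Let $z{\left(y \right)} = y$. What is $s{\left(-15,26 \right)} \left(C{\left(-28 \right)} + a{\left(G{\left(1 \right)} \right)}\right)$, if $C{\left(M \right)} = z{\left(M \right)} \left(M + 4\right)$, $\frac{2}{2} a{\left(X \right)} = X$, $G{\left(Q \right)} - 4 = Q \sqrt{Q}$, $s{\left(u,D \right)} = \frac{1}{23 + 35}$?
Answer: $\frac{677}{58} \approx 11.672$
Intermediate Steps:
$s{\left(u,D \right)} = \frac{1}{58}$
$G{\left(Q \right)} = 4 + Q^{\frac{3}{2}}$ ($G{\left(Q \right)} = 4 + Q \sqrt{Q} = 4 + Q^{\frac{3}{2}}$)
$a{\left(X \right)} = X$
$C{\left(M \right)} = M \left(4 + M\right)$ ($C{\left(M \right)} = M \left(M + 4\right) = M \left(4 + M\right)$)
$s{\left(-15,26 \right)} \left(C{\left(-28 \right)} + a{\left(G{\left(1 \right)} \right)}\right) = \frac{- 28 \left(4 - 28\right) + \left(4 + 1^{\frac{3}{2}}\right)}{58} = \frac{\left(-28\right) \left(-24\right) + \left(4 + 1\right)}{58} = \frac{672 + 5}{58} = \frac{1}{58} \cdot 677 = \frac{677}{58}$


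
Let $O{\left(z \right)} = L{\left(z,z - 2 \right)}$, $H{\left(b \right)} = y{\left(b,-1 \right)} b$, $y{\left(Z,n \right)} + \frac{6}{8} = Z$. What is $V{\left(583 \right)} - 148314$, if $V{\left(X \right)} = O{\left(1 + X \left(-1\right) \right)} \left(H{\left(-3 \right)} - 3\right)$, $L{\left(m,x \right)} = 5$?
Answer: $- \frac{593091}{4} \approx -1.4827 \cdot 10^{5}$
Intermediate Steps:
$y{\left(Z,n \right)} = - \frac{3}{4} + Z$
$H{\left(b \right)} = b \left(- \frac{3}{4} + b\right)$ ($H{\left(b \right)} = \left(- \frac{3}{4} + b\right) b = b \left(- \frac{3}{4} + b\right)$)
$O{\left(z \right)} = 5$
$V{\left(X \right)} = \frac{165}{4}$ ($V{\left(X \right)} = 5 \left(\frac{1}{4} \left(-3\right) \left(-3 + 4 \left(-3\right)\right) - 3\right) = 5 \left(\frac{1}{4} \left(-3\right) \left(-3 - 12\right) - 3\right) = 5 \left(\frac{1}{4} \left(-3\right) \left(-15\right) - 3\right) = 5 \left(\frac{45}{4} - 3\right) = 5 \cdot \frac{33}{4} = \frac{165}{4}$)
$V{\left(583 \right)} - 148314 = \frac{165}{4} - 148314 = - \frac{593091}{4}$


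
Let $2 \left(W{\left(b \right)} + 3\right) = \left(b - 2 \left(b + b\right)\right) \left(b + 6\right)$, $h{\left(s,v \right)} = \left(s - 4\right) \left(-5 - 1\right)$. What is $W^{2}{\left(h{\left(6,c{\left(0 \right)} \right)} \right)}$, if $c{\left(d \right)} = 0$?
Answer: $12321$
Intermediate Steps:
$h{\left(s,v \right)} = 24 - 6 s$ ($h{\left(s,v \right)} = \left(-4 + s\right) \left(-6\right) = 24 - 6 s$)
$W{\left(b \right)} = -3 - \frac{3 b \left(6 + b\right)}{2}$ ($W{\left(b \right)} = -3 + \frac{\left(b - 2 \left(b + b\right)\right) \left(b + 6\right)}{2} = -3 + \frac{\left(b - 2 \cdot 2 b\right) \left(6 + b\right)}{2} = -3 + \frac{\left(b - 4 b\right) \left(6 + b\right)}{2} = -3 + \frac{- 3 b \left(6 + b\right)}{2} = -3 + \frac{\left(-3\right) b \left(6 + b\right)}{2} = -3 - \frac{3 b \left(6 + b\right)}{2}$)
$W^{2}{\left(h{\left(6,c{\left(0 \right)} \right)} \right)} = \left(-3 - 9 \left(24 - 36\right) - \frac{3 \left(24 - 36\right)^{2}}{2}\right)^{2} = \left(-3 - -108 - \frac{3 \left(-12\right)^{2}}{2}\right)^{2} = \left(-3 + 108 - 216\right)^{2} = \left(-111\right)^{2} = 12321$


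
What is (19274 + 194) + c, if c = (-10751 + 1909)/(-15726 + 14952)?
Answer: 7538537/387 ≈ 19479.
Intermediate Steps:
c = 4421/387 (c = -8842/(-774) = -8842*(-1/774) = 4421/387 ≈ 11.424)
(19274 + 194) + c = (19274 + 194) + 4421/387 = 19468 + 4421/387 = 7538537/387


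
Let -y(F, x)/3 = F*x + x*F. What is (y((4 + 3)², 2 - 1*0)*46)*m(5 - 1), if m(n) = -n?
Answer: 108192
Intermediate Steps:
y(F, x) = -6*F*x (y(F, x) = -3*(F*x + x*F) = -3*(F*x + F*x) = -6*F*x)
(y((4 + 3)², 2 - 1*0)*46)*m(5 - 1) = (-6*(4 + 3)²*(2 - 1*0)*46)*(-(5 - 1)) = (-6*7²*(2 + 0)*46)*(-1*4) = (-6*49*2*46)*(-4) = -588*46*(-4) = -27048*(-4) = 108192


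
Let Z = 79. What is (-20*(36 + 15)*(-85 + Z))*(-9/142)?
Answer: -27540/71 ≈ -387.89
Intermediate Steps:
(-20*(36 + 15)*(-85 + Z))*(-9/142) = (-20*(36 + 15)*(-85 + 79))*(-9/142) = (-1020*(-6))*(-9*1/142) = -20*(-306)*(-9/142) = 6120*(-9/142) = -27540/71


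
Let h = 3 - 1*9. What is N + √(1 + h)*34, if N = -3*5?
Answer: -15 + 34*I*√5 ≈ -15.0 + 76.026*I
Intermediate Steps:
h = -6 (h = 3 - 9 = -6)
N = -15
N + √(1 + h)*34 = -15 + √(1 - 6)*34 = -15 + √(-5)*34 = -15 + (I*√5)*34 = -15 + 34*I*√5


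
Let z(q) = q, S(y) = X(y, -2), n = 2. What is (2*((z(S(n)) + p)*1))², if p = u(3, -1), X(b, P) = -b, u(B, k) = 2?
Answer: 0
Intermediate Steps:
p = 2
S(y) = -y
(2*((z(S(n)) + p)*1))² = (2*((-1*2 + 2)*1))² = (2*((-2 + 2)*1))² = (2*(0*1))² = (2*0)² = 0² = 0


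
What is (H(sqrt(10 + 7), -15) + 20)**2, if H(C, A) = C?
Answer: (20 + sqrt(17))**2 ≈ 581.92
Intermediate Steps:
(H(sqrt(10 + 7), -15) + 20)**2 = (sqrt(10 + 7) + 20)**2 = (sqrt(17) + 20)**2 = (20 + sqrt(17))**2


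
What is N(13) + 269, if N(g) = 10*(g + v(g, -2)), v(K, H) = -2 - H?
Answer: 399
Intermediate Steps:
N(g) = 10*g (N(g) = 10*(g + (-2 - 1*(-2))) = 10*(g + (-2 + 2)) = 10*(g + 0) = 10*g)
N(13) + 269 = 10*13 + 269 = 130 + 269 = 399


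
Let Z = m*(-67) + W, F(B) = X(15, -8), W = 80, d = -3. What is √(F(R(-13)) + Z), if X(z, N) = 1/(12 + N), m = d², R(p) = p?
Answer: I*√2091/2 ≈ 22.864*I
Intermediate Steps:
m = 9 (m = (-3)² = 9)
F(B) = ¼ (F(B) = 1/(12 - 8) = 1/4 = ¼)
Z = -523 (Z = 9*(-67) + 80 = -603 + 80 = -523)
√(F(R(-13)) + Z) = √(¼ - 523) = √(-2091/4) = I*√2091/2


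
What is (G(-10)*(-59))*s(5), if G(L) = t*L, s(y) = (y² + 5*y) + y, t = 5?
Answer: 162250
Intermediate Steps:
s(y) = y² + 6*y
G(L) = 5*L
(G(-10)*(-59))*s(5) = ((5*(-10))*(-59))*(5*(6 + 5)) = (-50*(-59))*(5*11) = 2950*55 = 162250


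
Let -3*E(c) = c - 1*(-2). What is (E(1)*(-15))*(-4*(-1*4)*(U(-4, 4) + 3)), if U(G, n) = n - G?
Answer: 2640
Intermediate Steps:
E(c) = -⅔ - c/3 (E(c) = -(c - 1*(-2))/3 = -(c + 2)/3 = -(2 + c)/3 = -⅔ - c/3)
(E(1)*(-15))*(-4*(-1*4)*(U(-4, 4) + 3)) = ((-⅔ - ⅓*1)*(-15))*(-4*(-1*4)*((4 - 1*(-4)) + 3)) = ((-⅔ - ⅓)*(-15))*(-(-16)*((4 + 4) + 3)) = (-1*(-15))*(-(-16)*(8 + 3)) = 15*(-(-16)*11) = 15*(-4*(-44)) = 15*176 = 2640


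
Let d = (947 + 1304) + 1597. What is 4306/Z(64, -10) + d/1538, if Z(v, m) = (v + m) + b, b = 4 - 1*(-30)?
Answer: 1740313/33836 ≈ 51.434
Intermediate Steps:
d = 3848 (d = 2251 + 1597 = 3848)
b = 34 (b = 4 + 30 = 34)
Z(v, m) = 34 + m + v (Z(v, m) = (v + m) + 34 = (m + v) + 34 = 34 + m + v)
4306/Z(64, -10) + d/1538 = 4306/(34 - 10 + 64) + 3848/1538 = 4306/88 + 3848*(1/1538) = 4306*(1/88) + 1924/769 = 2153/44 + 1924/769 = 1740313/33836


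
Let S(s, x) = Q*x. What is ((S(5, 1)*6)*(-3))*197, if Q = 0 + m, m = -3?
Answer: 10638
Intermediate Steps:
Q = -3 (Q = 0 - 3 = -3)
S(s, x) = -3*x
((S(5, 1)*6)*(-3))*197 = ((-3*1*6)*(-3))*197 = (-3*6*(-3))*197 = -18*(-3)*197 = 54*197 = 10638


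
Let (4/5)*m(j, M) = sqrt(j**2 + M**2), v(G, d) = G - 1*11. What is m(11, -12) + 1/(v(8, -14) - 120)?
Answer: -1/123 + 5*sqrt(265)/4 ≈ 20.340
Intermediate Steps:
v(G, d) = -11 + G (v(G, d) = G - 11 = -11 + G)
m(j, M) = 5*sqrt(M**2 + j**2)/4 (m(j, M) = 5*sqrt(j**2 + M**2)/4 = 5*sqrt(M**2 + j**2)/4)
m(11, -12) + 1/(v(8, -14) - 120) = 5*sqrt((-12)**2 + 11**2)/4 + 1/((-11 + 8) - 120) = 5*sqrt(144 + 121)/4 + 1/(-3 - 120) = 5*sqrt(265)/4 + 1/(-123) = 5*sqrt(265)/4 - 1/123 = -1/123 + 5*sqrt(265)/4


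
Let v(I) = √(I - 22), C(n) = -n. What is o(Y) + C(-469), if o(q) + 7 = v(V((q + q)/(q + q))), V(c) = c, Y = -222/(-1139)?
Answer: 462 + I*√21 ≈ 462.0 + 4.5826*I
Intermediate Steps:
Y = 222/1139 (Y = -222*(-1/1139) = 222/1139 ≈ 0.19491)
v(I) = √(-22 + I)
o(q) = -7 + I*√21 (o(q) = -7 + √(-22 + (q + q)/(q + q)) = -7 + √(-22 + (2*q)/((2*q))) = -7 + √(-22 + (2*q)*(1/(2*q))) = -7 + √(-22 + 1) = -7 + √(-21) = -7 + I*√21)
o(Y) + C(-469) = (-7 + I*√21) - 1*(-469) = (-7 + I*√21) + 469 = 462 + I*√21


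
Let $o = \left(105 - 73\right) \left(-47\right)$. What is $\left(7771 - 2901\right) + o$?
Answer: $3366$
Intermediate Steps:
$o = -1504$ ($o = 32 \left(-47\right) = -1504$)
$\left(7771 - 2901\right) + o = \left(7771 - 2901\right) - 1504 = 4870 - 1504 = 3366$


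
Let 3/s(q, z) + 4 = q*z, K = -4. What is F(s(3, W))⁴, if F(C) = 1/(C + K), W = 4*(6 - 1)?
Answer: 9834496/2385443281 ≈ 0.0041227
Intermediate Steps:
W = 20 (W = 4*5 = 20)
s(q, z) = 3/(-4 + q*z)
F(C) = 1/(-4 + C) (F(C) = 1/(C - 4) = 1/(-4 + C))
F(s(3, W))⁴ = (1/(-4 + 3/(-4 + 3*20)))⁴ = (1/(-4 + 3/(-4 + 60)))⁴ = (1/(-4 + 3/56))⁴ = (1/(-221/56))⁴ = (-56/221)⁴ = 9834496/2385443281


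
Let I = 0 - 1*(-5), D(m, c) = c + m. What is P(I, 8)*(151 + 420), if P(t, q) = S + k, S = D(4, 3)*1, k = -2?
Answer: 2855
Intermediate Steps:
S = 7 (S = (3 + 4)*1 = 7*1 = 7)
I = 5 (I = 0 + 5 = 5)
P(t, q) = 5 (P(t, q) = 7 - 2 = 5)
P(I, 8)*(151 + 420) = 5*(151 + 420) = 5*571 = 2855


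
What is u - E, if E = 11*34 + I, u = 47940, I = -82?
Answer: 47648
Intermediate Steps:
E = 292 (E = 11*34 - 82 = 374 - 82 = 292)
u - E = 47940 - 1*292 = 47940 - 292 = 47648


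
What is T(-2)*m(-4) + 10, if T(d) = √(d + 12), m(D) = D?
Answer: 10 - 4*√10 ≈ -2.6491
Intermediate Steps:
T(d) = √(12 + d)
T(-2)*m(-4) + 10 = √(12 - 2)*(-4) + 10 = √10*(-4) + 10 = -4*√10 + 10 = 10 - 4*√10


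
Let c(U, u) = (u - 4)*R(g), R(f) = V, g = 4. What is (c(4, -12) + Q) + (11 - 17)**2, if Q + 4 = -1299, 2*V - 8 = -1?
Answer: -1323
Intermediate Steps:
V = 7/2 (V = 4 + (1/2)*(-1) = 4 - 1/2 = 7/2 ≈ 3.5000)
R(f) = 7/2
c(U, u) = -14 + 7*u/2 (c(U, u) = (u - 4)*(7/2) = (-4 + u)*(7/2) = -14 + 7*u/2)
Q = -1303 (Q = -4 - 1299 = -1303)
(c(4, -12) + Q) + (11 - 17)**2 = ((-14 + (7/2)*(-12)) - 1303) + (11 - 17)**2 = ((-14 - 42) - 1303) + (-6)**2 = (-56 - 1303) + 36 = -1359 + 36 = -1323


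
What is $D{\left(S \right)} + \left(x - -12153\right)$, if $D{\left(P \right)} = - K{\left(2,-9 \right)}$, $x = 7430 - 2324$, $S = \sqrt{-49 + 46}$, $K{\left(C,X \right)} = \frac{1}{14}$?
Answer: $\frac{241625}{14} \approx 17259.0$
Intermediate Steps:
$K{\left(C,X \right)} = \frac{1}{14}$
$S = i \sqrt{3}$ ($S = \sqrt{-3} = i \sqrt{3} \approx 1.732 i$)
$x = 5106$
$D{\left(P \right)} = - \frac{1}{14}$ ($D{\left(P \right)} = \left(-1\right) \frac{1}{14} = - \frac{1}{14}$)
$D{\left(S \right)} + \left(x - -12153\right) = - \frac{1}{14} + \left(5106 - -12153\right) = - \frac{1}{14} + \left(5106 + 12153\right) = - \frac{1}{14} + 17259 = \frac{241625}{14}$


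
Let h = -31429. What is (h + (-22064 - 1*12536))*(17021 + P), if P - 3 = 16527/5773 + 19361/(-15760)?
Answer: -102281194641727623/90982480 ≈ -1.1242e+9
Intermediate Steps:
P = 421641907/90982480 (P = 3 + (16527/5773 + 19361/(-15760)) = 3 + (16527*(1/5773) + 19361*(-1/15760)) = 3 + (16527/5773 - 19361/15760) = 3 + 148694467/90982480 = 421641907/90982480 ≈ 4.6343)
(h + (-22064 - 1*12536))*(17021 + P) = (-31429 + (-22064 - 1*12536))*(17021 + 421641907/90982480) = (-31429 + (-22064 - 12536))*(1549034433987/90982480) = (-31429 - 34600)*(1549034433987/90982480) = -66029*1549034433987/90982480 = -102281194641727623/90982480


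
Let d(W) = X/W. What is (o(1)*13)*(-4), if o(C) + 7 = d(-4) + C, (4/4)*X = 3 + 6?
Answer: 429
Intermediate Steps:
X = 9 (X = 3 + 6 = 9)
d(W) = 9/W
o(C) = -37/4 + C (o(C) = -7 + (9/(-4) + C) = -7 + (9*(-¼) + C) = -7 + (-9/4 + C) = -37/4 + C)
(o(1)*13)*(-4) = ((-37/4 + 1)*13)*(-4) = -33/4*13*(-4) = -429/4*(-4) = 429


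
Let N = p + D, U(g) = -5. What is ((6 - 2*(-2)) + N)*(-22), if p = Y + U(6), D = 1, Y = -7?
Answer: 22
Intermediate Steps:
p = -12 (p = -7 - 5 = -12)
N = -11 (N = -12 + 1 = -11)
((6 - 2*(-2)) + N)*(-22) = ((6 - 2*(-2)) - 11)*(-22) = ((6 + 4) - 11)*(-22) = (10 - 11)*(-22) = -1*(-22) = 22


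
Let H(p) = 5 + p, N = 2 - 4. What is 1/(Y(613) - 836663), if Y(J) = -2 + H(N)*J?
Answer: -1/834826 ≈ -1.1979e-6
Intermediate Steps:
N = -2
Y(J) = -2 + 3*J (Y(J) = -2 + (5 - 2)*J = -2 + 3*J)
1/(Y(613) - 836663) = 1/((-2 + 3*613) - 836663) = 1/((-2 + 1839) - 836663) = 1/(1837 - 836663) = 1/(-834826) = -1/834826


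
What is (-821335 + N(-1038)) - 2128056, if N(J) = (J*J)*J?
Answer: -1121336263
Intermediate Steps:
N(J) = J³ (N(J) = J²*J = J³)
(-821335 + N(-1038)) - 2128056 = (-821335 + (-1038)³) - 2128056 = (-821335 - 1118386872) - 2128056 = -1119208207 - 2128056 = -1121336263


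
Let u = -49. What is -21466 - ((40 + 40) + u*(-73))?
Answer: -25123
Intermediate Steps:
-21466 - ((40 + 40) + u*(-73)) = -21466 - ((40 + 40) - 49*(-73)) = -21466 - (80 + 3577) = -21466 - 1*3657 = -21466 - 3657 = -25123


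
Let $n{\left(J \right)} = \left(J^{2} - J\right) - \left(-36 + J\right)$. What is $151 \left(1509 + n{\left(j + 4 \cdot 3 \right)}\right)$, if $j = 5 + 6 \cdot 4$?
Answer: $474744$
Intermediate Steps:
$j = 29$ ($j = 5 + 24 = 29$)
$n{\left(J \right)} = 36 + J^{2} - 2 J$
$151 \left(1509 + n{\left(j + 4 \cdot 3 \right)}\right) = 151 \left(1509 + \left(36 + \left(29 + 4 \cdot 3\right)^{2} - 2 \left(29 + 4 \cdot 3\right)\right)\right) = 151 \left(1509 + \left(36 + \left(29 + 12\right)^{2} - 2 \left(29 + 12\right)\right)\right) = 151 \left(1509 + \left(36 + 41^{2} - 82\right)\right) = 151 \left(1509 + \left(36 + 1681 - 82\right)\right) = 151 \left(1509 + 1635\right) = 151 \cdot 3144 = 474744$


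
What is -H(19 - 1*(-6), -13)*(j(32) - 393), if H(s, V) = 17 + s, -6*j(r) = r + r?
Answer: 16954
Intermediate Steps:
j(r) = -r/3 (j(r) = -(r + r)/6 = -r/3)
-H(19 - 1*(-6), -13)*(j(32) - 393) = -(17 + (19 - 1*(-6)))*(-⅓*32 - 393) = -(17 + (19 + 6))*(-32/3 - 393) = -(17 + 25)*(-1211)/3 = -42*(-1211)/3 = -1*(-16954) = 16954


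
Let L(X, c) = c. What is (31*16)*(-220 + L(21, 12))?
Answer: -103168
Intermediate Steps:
(31*16)*(-220 + L(21, 12)) = (31*16)*(-220 + 12) = 496*(-208) = -103168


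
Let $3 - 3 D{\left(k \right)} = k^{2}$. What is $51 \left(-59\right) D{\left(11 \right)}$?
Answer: $118354$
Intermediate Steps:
$D{\left(k \right)} = 1 - \frac{k^{2}}{3}$
$51 \left(-59\right) D{\left(11 \right)} = 51 \left(-59\right) \left(1 - \frac{11^{2}}{3}\right) = - 3009 \left(1 - \frac{121}{3}\right) = \left(-3009\right) \left(- \frac{118}{3}\right) = 118354$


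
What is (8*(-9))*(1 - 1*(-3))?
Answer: -288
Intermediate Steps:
(8*(-9))*(1 - 1*(-3)) = -72*(1 + 3) = -72*4 = -288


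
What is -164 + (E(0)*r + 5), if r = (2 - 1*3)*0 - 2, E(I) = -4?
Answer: -151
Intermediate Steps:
r = -2 (r = (2 - 3)*0 - 2 = -1*0 - 2 = 0 - 2 = -2)
-164 + (E(0)*r + 5) = -164 + (-4*(-2) + 5) = -164 + (8 + 5) = -164 + 13 = -151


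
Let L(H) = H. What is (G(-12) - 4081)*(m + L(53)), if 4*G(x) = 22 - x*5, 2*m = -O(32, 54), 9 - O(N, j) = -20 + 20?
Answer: -787737/4 ≈ -1.9693e+5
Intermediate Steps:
O(N, j) = 9 (O(N, j) = 9 - (-20 + 20) = 9 - 1*0 = 9 + 0 = 9)
m = -9/2 (m = (-1*9)/2 = (½)*(-9) = -9/2 ≈ -4.5000)
G(x) = 11/2 - 5*x/4 (G(x) = (22 - x*5)/4 = (22 - 5*x)/4 = 11/2 - 5*x/4)
(G(-12) - 4081)*(m + L(53)) = ((11/2 - 5/4*(-12)) - 4081)*(-9/2 + 53) = ((11/2 + 15) - 4081)*(97/2) = (41/2 - 4081)*(97/2) = -8121/2*97/2 = -787737/4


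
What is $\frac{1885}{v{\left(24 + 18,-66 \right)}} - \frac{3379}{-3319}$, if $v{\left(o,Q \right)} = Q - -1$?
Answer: $- \frac{92872}{3319} \approx -27.982$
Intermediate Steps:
$v{\left(o,Q \right)} = 1 + Q$ ($v{\left(o,Q \right)} = Q + 1 = 1 + Q$)
$\frac{1885}{v{\left(24 + 18,-66 \right)}} - \frac{3379}{-3319} = \frac{1885}{1 - 66} - \frac{3379}{-3319} = \frac{1885}{-65} - - \frac{3379}{3319} = 1885 \left(- \frac{1}{65}\right) + \frac{3379}{3319} = -29 + \frac{3379}{3319} = - \frac{92872}{3319}$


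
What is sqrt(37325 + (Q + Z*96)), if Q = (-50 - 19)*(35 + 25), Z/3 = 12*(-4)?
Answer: sqrt(19361) ≈ 139.14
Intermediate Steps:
Z = -144 (Z = 3*(12*(-4)) = 3*(-48) = -144)
Q = -4140 (Q = -69*60 = -4140)
sqrt(37325 + (Q + Z*96)) = sqrt(37325 + (-4140 - 144*96)) = sqrt(37325 + (-4140 - 13824)) = sqrt(37325 - 17964) = sqrt(19361)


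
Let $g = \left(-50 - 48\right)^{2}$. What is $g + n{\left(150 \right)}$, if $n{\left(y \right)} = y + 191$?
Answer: $9945$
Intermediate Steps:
$n{\left(y \right)} = 191 + y$
$g = 9604$ ($g = \left(-98\right)^{2} = 9604$)
$g + n{\left(150 \right)} = 9604 + \left(191 + 150\right) = 9604 + 341 = 9945$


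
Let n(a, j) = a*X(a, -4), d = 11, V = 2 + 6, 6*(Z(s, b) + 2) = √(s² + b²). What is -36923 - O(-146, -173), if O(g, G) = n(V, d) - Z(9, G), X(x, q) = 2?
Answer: -36941 + √30010/6 ≈ -36912.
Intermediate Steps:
Z(s, b) = -2 + √(b² + s²)/6 (Z(s, b) = -2 + √(s² + b²)/6 = -2 + √(b² + s²)/6)
V = 8
n(a, j) = 2*a (n(a, j) = a*2 = 2*a)
O(g, G) = 18 - √(81 + G²)/6 (O(g, G) = 2*8 - (-2 + √(G² + 9²)/6) = 16 - (-2 + √(G² + 81)/6) = 16 - (-2 + √(81 + G²)/6) = 16 + (2 - √(81 + G²)/6) = 18 - √(81 + G²)/6)
-36923 - O(-146, -173) = -36923 - (18 - √(81 + (-173)²)/6) = -36923 - (18 - √(81 + 29929)/6) = -36923 - (18 - √30010/6) = -36923 + (-18 + √30010/6) = -36941 + √30010/6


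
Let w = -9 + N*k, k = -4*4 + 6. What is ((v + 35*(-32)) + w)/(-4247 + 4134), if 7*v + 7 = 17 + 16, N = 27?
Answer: 9767/791 ≈ 12.348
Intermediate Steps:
v = 26/7 (v = -1 + (17 + 16)/7 = -1 + (⅐)*33 = -1 + 33/7 = 26/7 ≈ 3.7143)
k = -10 (k = -16 + 6 = -10)
w = -279 (w = -9 + 27*(-10) = -9 - 270 = -279)
((v + 35*(-32)) + w)/(-4247 + 4134) = ((26/7 + 35*(-32)) - 279)/(-4247 + 4134) = ((26/7 - 1120) - 279)/(-113) = (-7814/7 - 279)*(-1/113) = -9767/7*(-1/113) = 9767/791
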